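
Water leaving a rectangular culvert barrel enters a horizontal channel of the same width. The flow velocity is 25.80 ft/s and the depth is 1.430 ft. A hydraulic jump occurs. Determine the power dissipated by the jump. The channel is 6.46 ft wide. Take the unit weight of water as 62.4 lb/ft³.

Fr₁ = V₁/√(g·y₁) = 25.80/√(32.2×1.430) = 3.802.
Bélanger equation: y₂/y₁ = ½[√(1 + 8Fr₁²) − 1] = ½[√116.65 − 1] = 4.900.
y₂ = 4.900 × 1.430 = 7.007 ft.
q = V₁·y₁ = 25.80 × 1.430 = 36.89 ft²/s. V₂ = q/y₂ = 36.89/7.007 = 5.265 ft/s. E₁ = y₁ + V₁²/2g = 11.77 ft; E₂ = y₂ + V₂²/2g = 7.438 ft. ΔE = E₁ − E₂ = 4.328 ft.
Q = q·b = 36.89 × 6.46 = 238.3 cfs. P = γ·Q·ΔE/550 = 62.4 × 238.3 × 4.328 / 550 = 117.0 hp.

P = 117.0 hp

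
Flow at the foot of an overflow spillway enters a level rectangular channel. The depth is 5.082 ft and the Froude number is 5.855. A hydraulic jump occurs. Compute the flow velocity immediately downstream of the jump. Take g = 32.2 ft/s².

V₂ = 9.608 ft/s

Fr₁ = 5.855 (given).
By Bélanger, y₂/y₁ = ½[√(1 + 8Fr₁²) − 1] = ½[√275.25 − 1] = 7.795.
y₂ = 7.795 × 5.082 = 39.62 ft.
V₁ = Fr₁·√(g·y₁) = 5.855×√(32.2×5.082) = 74.90 ft/s; q = V₁·y₁ = 380.6 ft²/s.
V₂ = q/y₂ = 380.6/39.62 = 9.608 ft/s.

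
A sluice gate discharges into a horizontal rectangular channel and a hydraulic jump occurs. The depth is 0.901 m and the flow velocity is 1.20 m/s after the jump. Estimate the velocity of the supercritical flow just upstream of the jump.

Fr₂ = V₂/√(g·y₂) = 1.20/√(9.81×0.901) = 0.404.
Since the conjugate-depth ratio holds either way, y₁/y₂ = ½[√(1 + 8Fr₂²) − 1] = ½[√2.303 − 1] = 0.259.
y₁ = 0.259 × 0.901 = 0.233 m.
V₁ = q/y₁ = 1.08/0.233 = 4.64 m/s.

V₁ = 4.64 m/s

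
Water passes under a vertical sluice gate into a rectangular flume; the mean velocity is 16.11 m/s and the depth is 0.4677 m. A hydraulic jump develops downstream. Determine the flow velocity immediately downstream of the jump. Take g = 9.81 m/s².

V₂ = 1.587 m/s

Fr₁ = V₁/√(g·y₁) = 16.11/√(9.81×0.4677) = 7.521.
Bélanger equation: y₂/y₁ = ½[√(1 + 8Fr₁²) − 1] = ½[√453.53 − 1] = 10.15.
y₂ = 10.15 × 0.4677 = 4.746 m.
q = V₁·y₁ = 16.11 × 0.4677 = 7.535 m²/s.
V₂ = q/y₂ = 7.535/4.746 = 1.587 m/s.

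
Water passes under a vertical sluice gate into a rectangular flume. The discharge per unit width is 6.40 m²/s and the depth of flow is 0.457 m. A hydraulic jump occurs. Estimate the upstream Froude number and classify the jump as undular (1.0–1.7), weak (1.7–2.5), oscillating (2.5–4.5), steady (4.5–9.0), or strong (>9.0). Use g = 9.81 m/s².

V₁ = q/y₁ = 6.40/0.457 = 14.0 m/s. Fr₁ = V₁/√(g·y₁) = 14.0/√(9.81×0.457) = 6.61.
Fr₁ = 6.61 lies in the steady range.

Fr₁ = 6.61; steady jump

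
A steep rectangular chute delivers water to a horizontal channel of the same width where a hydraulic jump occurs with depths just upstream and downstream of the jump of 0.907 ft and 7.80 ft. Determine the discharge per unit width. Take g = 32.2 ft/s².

For a rectangular channel the momentum equation gives q² = ½·g·y₁·y₂·(y₁ + y₂) = ½×32.2×0.907×7.80×8.71 = 992.
q = √992 = 31.5 ft²/s.

q = 31.5 ft²/s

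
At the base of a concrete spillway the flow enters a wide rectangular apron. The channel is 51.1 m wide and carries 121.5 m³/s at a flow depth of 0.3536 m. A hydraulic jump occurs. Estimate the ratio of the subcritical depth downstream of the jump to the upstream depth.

y₂/y₁ = 4.630

q = Q/b = 121.5/51.1 = 2.378 m²/s; V₁ = q/y₁ = 6.724 m/s. Fr₁ = V₁/√(g·y₁) = 3.610.
From the momentum equation for a rectangular channel, y₂/y₁ = ½[√(1 + 8Fr₁²) − 1] = ½[√105.28 − 1] = 4.630.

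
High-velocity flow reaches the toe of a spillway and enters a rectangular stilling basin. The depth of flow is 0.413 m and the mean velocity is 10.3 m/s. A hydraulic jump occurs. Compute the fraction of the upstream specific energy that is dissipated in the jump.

Fr₁ = V₁/√(g·y₁) = 10.3/√(9.81×0.413) = 5.12.
Conjugate-depth relation: y₂/y₁ = ½[√(1 + 8Fr₁²) − 1] = ½[√210.5 − 1] = 6.75.
y₂ = 6.75 × 0.413 = 2.79 m.
E₁ = y₁ + V₁²/2g = 5.82 m. ΔE = (y₂ − y₁)³/(4y₁y₂) = 2.91 m. ΔE/E₁ = 2.91/5.82 = 0.500.

ΔE/E₁ = 0.500 (50.0%)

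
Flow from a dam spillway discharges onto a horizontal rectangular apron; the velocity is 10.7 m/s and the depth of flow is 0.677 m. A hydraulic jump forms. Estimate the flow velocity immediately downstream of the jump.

V₂ = 1.98 m/s

Fr₁ = V₁/√(g·y₁) = 10.7/√(9.81×0.677) = 4.15.
Conjugate-depth relation: y₂/y₁ = ½[√(1 + 8Fr₁²) − 1] = ½[√138.9 − 1] = 5.39.
y₂ = 5.39 × 0.677 = 3.65 m.
q = V₁·y₁ = 10.7 × 0.677 = 7.24 m²/s.
V₂ = q/y₂ = 7.24/3.65 = 1.98 m/s.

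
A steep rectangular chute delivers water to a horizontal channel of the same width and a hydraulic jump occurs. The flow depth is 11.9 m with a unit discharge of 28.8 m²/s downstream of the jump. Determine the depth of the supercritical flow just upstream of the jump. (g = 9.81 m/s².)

y₁ = 1.09 m

V₂ = q/y₂ = 28.8/11.9 = 2.42 m/s; Fr₂ = V₂/√(g·y₂) = 0.224.
From the momentum equation (using Fr₂), y₁/y₂ = ½[√(1 + 8Fr₂²) − 1] = ½[√1.401 − 1] = 0.0919.
y₁ = 0.0919 × 11.9 = 1.09 m.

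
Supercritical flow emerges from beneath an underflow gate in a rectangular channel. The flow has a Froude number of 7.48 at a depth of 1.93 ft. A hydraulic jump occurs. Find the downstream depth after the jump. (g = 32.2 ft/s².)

y₂ = 19.5 ft

Fr₁ = 7.48 (given).
By Bélanger, y₂/y₁ = ½[√(1 + 8Fr₁²) − 1] = ½[√448.6 − 1] = 10.1.
y₂ = 10.1 × 1.93 = 19.5 ft.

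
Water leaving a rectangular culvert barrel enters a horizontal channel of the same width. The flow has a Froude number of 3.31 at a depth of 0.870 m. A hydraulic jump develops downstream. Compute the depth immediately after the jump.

Fr₁ = 3.31 (given).
Sequent-depth ratio: y₂/y₁ = ½[√(1 + 8Fr₁²) − 1] = ½[√88.65 − 1] = 4.21.
y₂ = 4.21 × 0.870 = 3.66 m.

y₂ = 3.66 m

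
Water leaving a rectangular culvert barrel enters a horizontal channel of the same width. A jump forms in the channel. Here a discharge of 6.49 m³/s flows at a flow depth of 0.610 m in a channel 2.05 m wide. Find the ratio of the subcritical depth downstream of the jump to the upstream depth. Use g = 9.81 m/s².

y₂/y₁ = 2.54

q = Q/b = 6.49/2.05 = 3.17 m²/s; V₁ = q/y₁ = 5.19 m/s. Fr₁ = V₁/√(g·y₁) = 2.12.
Sequent-depth ratio: y₂/y₁ = ½[√(1 + 8Fr₁²) − 1] = ½[√37.01 − 1] = 2.54.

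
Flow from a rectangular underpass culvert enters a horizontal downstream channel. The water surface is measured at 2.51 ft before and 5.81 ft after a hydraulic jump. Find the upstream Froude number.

For a rectangular channel the momentum equation gives q² = ½·g·y₁·y₂·(y₁ + y₂) = ½×32.2×2.51×5.81×8.32 = 1953.
q = √1953 = 44.2 ft²/s.
V₁ = q/y₁ = 17.6 ft/s; Fr₁ = V₁/√(g·y₁) = 1.96.

Fr₁ = 1.96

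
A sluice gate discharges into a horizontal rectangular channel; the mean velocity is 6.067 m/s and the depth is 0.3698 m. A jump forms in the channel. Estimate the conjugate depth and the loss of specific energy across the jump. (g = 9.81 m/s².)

y₂ = 1.491 m; ΔE = 0.6393 m

Fr₁ = V₁/√(g·y₁) = 6.067/√(9.81×0.3698) = 3.185.
By Bélanger, y₂/y₁ = ½[√(1 + 8Fr₁²) − 1] = ½[√82.171 − 1] = 4.032.
y₂ = 4.032 × 0.3698 = 1.491 m.
q = V₁·y₁ = 6.067 × 0.3698 = 2.244 m²/s. V₂ = q/y₂ = 2.244/1.491 = 1.505 m/s. E₁ = y₁ + V₁²/2g = 2.246 m; E₂ = y₂ + V₂²/2g = 1.607 m. ΔE = E₁ − E₂ = 0.6393 m.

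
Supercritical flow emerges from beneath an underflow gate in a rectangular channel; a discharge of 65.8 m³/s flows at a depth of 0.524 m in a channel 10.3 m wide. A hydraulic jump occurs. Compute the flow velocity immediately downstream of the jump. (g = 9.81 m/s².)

q = Q/b = 65.8/10.3 = 6.39 m²/s; V₁ = q/y₁ = 12.2 m/s. Fr₁ = V₁/√(g·y₁) = 5.38.
Bélanger equation: y₂/y₁ = ½[√(1 + 8Fr₁²) − 1] = ½[√232.3 − 1] = 7.12.
y₂ = 7.12 × 0.524 = 3.73 m.
V₂ = q/y₂ = 6.39/3.73 = 1.71 m/s.

V₂ = 1.71 m/s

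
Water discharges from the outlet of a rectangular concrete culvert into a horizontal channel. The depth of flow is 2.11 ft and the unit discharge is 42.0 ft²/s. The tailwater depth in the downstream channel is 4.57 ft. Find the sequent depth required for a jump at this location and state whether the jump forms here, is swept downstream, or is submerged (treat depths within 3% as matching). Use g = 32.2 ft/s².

y₂ = 6.23 ft; the jump is swept downstream

V₁ = q/y₁ = 42.0/2.11 = 19.9 ft/s. Fr₁ = V₁/√(g·y₁) = 19.9/√(32.2×2.11) = 2.41.
By Bélanger, y₂/y₁ = ½[√(1 + 8Fr₁²) − 1] = ½[√47.65 − 1] = 2.95.
y₂ = 2.95 × 2.11 = 6.23 ft.
Tailwater y_tw = 4.57 ft: y_tw < y₂, so the jump is swept downstream.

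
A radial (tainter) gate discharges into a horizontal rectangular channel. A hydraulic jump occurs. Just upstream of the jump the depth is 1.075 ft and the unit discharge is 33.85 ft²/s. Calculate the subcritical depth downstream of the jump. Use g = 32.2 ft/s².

y₂ = 7.617 ft

V₁ = q/y₁ = 33.85/1.075 = 31.49 ft/s. Fr₁ = V₁/√(g·y₁) = 31.49/√(32.2×1.075) = 5.352.
Bélanger equation: y₂/y₁ = ½[√(1 + 8Fr₁²) − 1] = ½[√230.15 − 1] = 7.085.
y₂ = 7.085 × 1.075 = 7.617 ft.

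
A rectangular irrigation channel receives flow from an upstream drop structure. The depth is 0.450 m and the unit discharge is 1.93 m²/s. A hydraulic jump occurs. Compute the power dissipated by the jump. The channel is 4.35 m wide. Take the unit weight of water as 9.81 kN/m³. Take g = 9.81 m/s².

V₁ = q/y₁ = 1.93/0.450 = 4.29 m/s. Fr₁ = V₁/√(g·y₁) = 4.29/√(9.81×0.450) = 2.04.
Conjugate-depth relation: y₂/y₁ = ½[√(1 + 8Fr₁²) − 1] = ½[√34.33 − 1] = 2.43.
y₂ = 2.43 × 0.450 = 1.09 m.
V₂ = q/y₂ = 1.93/1.09 = 1.77 m/s. E₁ = y₁ + V₁²/2g = 1.39 m; E₂ = y₂ + V₂²/2g = 1.25 m. ΔE = E₁ − E₂ = 0.135 m.
Q = q·b = 1.93 × 4.35 = 8.40 m³/s. P = γ·Q·ΔE = 9.81 × 8.40 × 0.135 = 11.1 kW.

P = 11.1 kW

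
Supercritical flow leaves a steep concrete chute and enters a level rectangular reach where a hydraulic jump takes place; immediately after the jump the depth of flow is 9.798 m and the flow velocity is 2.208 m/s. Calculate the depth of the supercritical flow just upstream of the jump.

y₁ = 0.9095 m

Fr₂ = V₂/√(g·y₂) = 2.208/√(9.81×9.798) = 0.2252.
Since the conjugate-depth ratio holds either way, y₁/y₂ = ½[√(1 + 8Fr₂²) − 1] = ½[√1.4058 − 1] = 0.09283.
y₁ = 0.09283 × 9.798 = 0.9095 m.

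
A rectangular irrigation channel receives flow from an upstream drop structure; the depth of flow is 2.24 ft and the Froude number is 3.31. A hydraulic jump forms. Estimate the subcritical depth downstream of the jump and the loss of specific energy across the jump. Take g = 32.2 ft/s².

y₂ = 9.43 ft; ΔE = 4.39 ft

Fr₁ = 3.31 (given).
By Bélanger, y₂/y₁ = ½[√(1 + 8Fr₁²) − 1] = ½[√88.65 − 1] = 4.21.
y₂ = 4.21 × 2.24 = 9.43 ft.
V₁ = Fr₁·√(g·y₁) = 3.31×√(32.2×2.24) = 28.1 ft/s; q = V₁·y₁ = 63.0 ft²/s. V₂ = q/y₂ = 63.0/9.43 = 6.68 ft/s. E₁ = y₁ + V₁²/2g = 14.5 ft; E₂ = y₂ + V₂²/2g = 10.1 ft. ΔE = E₁ − E₂ = 4.39 ft.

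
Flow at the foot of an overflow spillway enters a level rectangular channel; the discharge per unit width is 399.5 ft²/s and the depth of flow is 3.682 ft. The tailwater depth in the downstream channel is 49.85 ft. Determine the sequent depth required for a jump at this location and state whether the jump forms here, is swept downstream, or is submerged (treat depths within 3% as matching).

V₁ = q/y₁ = 399.5/3.682 = 108.5 ft/s. Fr₁ = V₁/√(g·y₁) = 108.5/√(32.2×3.682) = 9.965.
From the momentum equation for a rectangular channel, y₂/y₁ = ½[√(1 + 8Fr₁²) − 1] = ½[√795.36 − 1] = 13.60.
y₂ = 13.60 × 3.682 = 50.08 ft.
Tailwater y_tw = 49.85 ft: y_tw ≈ y₂, so the jump forms here.

y₂ = 50.08 ft; the jump forms here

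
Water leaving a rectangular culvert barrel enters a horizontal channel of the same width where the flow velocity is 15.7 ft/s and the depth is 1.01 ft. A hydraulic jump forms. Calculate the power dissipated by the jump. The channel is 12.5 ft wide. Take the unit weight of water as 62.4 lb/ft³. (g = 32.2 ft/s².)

Fr₁ = V₁/√(g·y₁) = 15.7/√(32.2×1.01) = 2.75.
By Bélanger, y₂/y₁ = ½[√(1 + 8Fr₁²) − 1] = ½[√61.63 − 1] = 3.43.
y₂ = 3.43 × 1.01 = 3.46 ft.
Head loss: ΔE = (y₂ − y₁)³/(4y₁y₂) = (3.46 − 1.01)³/(4×1.01×3.46) = 14.7/14.0 = 1.05 ft.
q = V₁·y₁ = 15.7 × 1.01 = 15.9 ft²/s. Q = q·b = 15.9 × 12.5 = 198 cfs. P = γ·Q·ΔE/550 = 62.4 × 198 × 1.05 / 550 = 23.7 hp.

P = 23.7 hp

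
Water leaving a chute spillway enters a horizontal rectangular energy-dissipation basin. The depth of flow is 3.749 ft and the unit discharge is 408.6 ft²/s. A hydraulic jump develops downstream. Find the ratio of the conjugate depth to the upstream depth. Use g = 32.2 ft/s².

V₁ = q/y₁ = 408.6/3.749 = 109.0 ft/s. Fr₁ = V₁/√(g·y₁) = 109.0/√(32.2×3.749) = 9.920.
Sequent-depth ratio: y₂/y₁ = ½[√(1 + 8Fr₁²) − 1] = ½[√788.20 − 1] = 13.54.

y₂/y₁ = 13.54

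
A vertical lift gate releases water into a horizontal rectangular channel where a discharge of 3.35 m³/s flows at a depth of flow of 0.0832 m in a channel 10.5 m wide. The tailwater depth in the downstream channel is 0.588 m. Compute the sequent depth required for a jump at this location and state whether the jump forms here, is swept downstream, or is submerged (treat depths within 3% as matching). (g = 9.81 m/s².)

y₂ = 0.460 m; the jump is submerged

q = Q/b = 3.35/10.5 = 0.319 m²/s; V₁ = q/y₁ = 3.83 m/s. Fr₁ = V₁/√(g·y₁) = 4.24.
From the momentum equation for a rectangular channel, y₂/y₁ = ½[√(1 + 8Fr₁²) − 1] = ½[√145.1 − 1] = 5.52.
y₂ = 5.52 × 0.0832 = 0.460 m.
Tailwater y_tw = 0.588 m: y_tw > y₂, so the jump is submerged.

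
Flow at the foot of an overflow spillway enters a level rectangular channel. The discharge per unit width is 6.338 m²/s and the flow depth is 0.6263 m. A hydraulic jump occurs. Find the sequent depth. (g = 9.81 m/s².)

V₁ = q/y₁ = 6.338/0.6263 = 10.12 m/s. Fr₁ = V₁/√(g·y₁) = 10.12/√(9.81×0.6263) = 4.083.
Conjugate-depth relation: y₂/y₁ = ½[√(1 + 8Fr₁²) − 1] = ½[√134.35 − 1] = 5.295.
y₂ = 5.295 × 0.6263 = 3.316 m.

y₂ = 3.316 m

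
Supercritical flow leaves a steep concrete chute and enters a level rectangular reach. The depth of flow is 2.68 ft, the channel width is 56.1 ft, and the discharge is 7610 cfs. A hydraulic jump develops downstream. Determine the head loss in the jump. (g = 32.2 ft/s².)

ΔE = 22.3 ft

q = Q/b = 7610/56.1 = 136 ft²/s; V₁ = q/y₁ = 50.6 ft/s. Fr₁ = V₁/√(g·y₁) = 5.45.
Bélanger equation: y₂/y₁ = ½[√(1 + 8Fr₁²) − 1] = ½[√238.5 − 1] = 7.22.
y₂ = 7.22 × 2.68 = 19.4 ft.
V₂ = q/y₂ = 136/19.4 = 7.01 ft/s. E₁ = y₁ + V₁²/2g = 42.5 ft; E₂ = y₂ + V₂²/2g = 20.1 ft. ΔE = E₁ − E₂ = 22.3 ft.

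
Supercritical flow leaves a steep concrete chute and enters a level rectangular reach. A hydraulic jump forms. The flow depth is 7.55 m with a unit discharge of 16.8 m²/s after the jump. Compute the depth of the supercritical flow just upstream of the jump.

y₁ = 0.902 m

V₂ = q/y₂ = 16.8/7.55 = 2.23 m/s; Fr₂ = V₂/√(g·y₂) = 0.259.
Since the conjugate-depth ratio holds either way, y₁/y₂ = ½[√(1 + 8Fr₂²) − 1] = ½[√1.535 − 1] = 0.119.
y₁ = 0.119 × 7.55 = 0.902 m.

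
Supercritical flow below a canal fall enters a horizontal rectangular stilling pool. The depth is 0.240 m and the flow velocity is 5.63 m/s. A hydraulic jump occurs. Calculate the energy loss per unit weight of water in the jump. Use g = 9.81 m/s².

Fr₁ = V₁/√(g·y₁) = 5.63/√(9.81×0.240) = 3.67.
From the momentum equation for a rectangular channel, y₂/y₁ = ½[√(1 + 8Fr₁²) − 1] = ½[√108.7 − 1] = 4.71.
y₂ = 4.71 × 0.240 = 1.13 m.
Head loss: ΔE = (y₂ − y₁)³/(4y₁y₂) = (1.13 − 0.240)³/(4×0.240×1.13) = 0.708/1.09 = 0.652 m.

ΔE = 0.652 m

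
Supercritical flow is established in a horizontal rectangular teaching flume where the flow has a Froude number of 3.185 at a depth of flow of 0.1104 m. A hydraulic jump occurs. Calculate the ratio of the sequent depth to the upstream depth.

y₂/y₁ = 4.032

Fr₁ = 3.185 (given).
By Bélanger, y₂/y₁ = ½[√(1 + 8Fr₁²) − 1] = ½[√82.154 − 1] = 4.032.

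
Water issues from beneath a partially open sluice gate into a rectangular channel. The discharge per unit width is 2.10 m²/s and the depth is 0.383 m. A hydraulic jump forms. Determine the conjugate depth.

V₁ = q/y₁ = 2.10/0.383 = 5.48 m/s. Fr₁ = V₁/√(g·y₁) = 5.48/√(9.81×0.383) = 2.83.
Bélanger equation: y₂/y₁ = ½[√(1 + 8Fr₁²) − 1] = ½[√65.01 − 1] = 3.53.
y₂ = 3.53 × 0.383 = 1.35 m.

y₂ = 1.35 m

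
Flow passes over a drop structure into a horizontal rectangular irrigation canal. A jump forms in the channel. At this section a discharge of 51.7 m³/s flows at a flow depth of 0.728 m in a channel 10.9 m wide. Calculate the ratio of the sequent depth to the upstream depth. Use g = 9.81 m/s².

y₂/y₁ = 2.98

q = Q/b = 51.7/10.9 = 4.74 m²/s; V₁ = q/y₁ = 6.52 m/s. Fr₁ = V₁/√(g·y₁) = 2.44.
Sequent-depth ratio: y₂/y₁ = ½[√(1 + 8Fr₁²) − 1] = ½[√48.55 − 1] = 2.98.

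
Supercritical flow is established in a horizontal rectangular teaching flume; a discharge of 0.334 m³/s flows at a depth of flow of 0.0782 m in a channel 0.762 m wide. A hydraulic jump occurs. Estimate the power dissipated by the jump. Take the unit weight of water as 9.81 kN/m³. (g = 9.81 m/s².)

P = 3.24 kW

q = Q/b = 0.334/0.762 = 0.438 m²/s; V₁ = q/y₁ = 5.61 m/s. Fr₁ = V₁/√(g·y₁) = 6.40.
Sequent-depth ratio: y₂/y₁ = ½[√(1 + 8Fr₁²) − 1] = ½[√328.6 − 1] = 8.56.
y₂ = 8.56 × 0.0782 = 0.670 m.
V₂ = q/y₂ = 0.438/0.670 = 0.654 m/s. E₁ = y₁ + V₁²/2g = 1.68 m; E₂ = y₂ + V₂²/2g = 0.692 m. ΔE = E₁ − E₂ = 0.988 m.
P = γ·Q·ΔE = 9.81 × 0.334 × 0.988 = 3.24 kW.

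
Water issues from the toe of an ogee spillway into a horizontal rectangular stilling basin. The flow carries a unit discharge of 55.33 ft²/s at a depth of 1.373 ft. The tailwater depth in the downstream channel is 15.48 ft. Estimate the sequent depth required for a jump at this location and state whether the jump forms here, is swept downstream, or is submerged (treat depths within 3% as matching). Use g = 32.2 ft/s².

V₁ = q/y₁ = 55.33/1.373 = 40.30 ft/s. Fr₁ = V₁/√(g·y₁) = 40.30/√(32.2×1.373) = 6.061.
Conjugate-depth relation: y₂/y₁ = ½[√(1 + 8Fr₁²) − 1] = ½[√294.86 − 1] = 8.086.
y₂ = 8.086 × 1.373 = 11.10 ft.
Tailwater y_tw = 15.48 ft: y_tw > y₂, so the jump is submerged.

y₂ = 11.10 ft; the jump is submerged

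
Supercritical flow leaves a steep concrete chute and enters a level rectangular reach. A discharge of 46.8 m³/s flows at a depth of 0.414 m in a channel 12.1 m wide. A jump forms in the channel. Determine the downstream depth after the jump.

y₂ = 2.52 m

q = Q/b = 46.8/12.1 = 3.87 m²/s; V₁ = q/y₁ = 9.34 m/s. Fr₁ = V₁/√(g·y₁) = 4.64.
Conjugate-depth relation: y₂/y₁ = ½[√(1 + 8Fr₁²) − 1] = ½[√172.9 − 1] = 6.08.
y₂ = 6.08 × 0.414 = 2.52 m.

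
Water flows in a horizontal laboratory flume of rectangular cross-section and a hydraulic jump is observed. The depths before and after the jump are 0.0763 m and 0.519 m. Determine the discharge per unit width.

For a rectangular channel the momentum equation gives q² = ½·g·y₁·y₂·(y₁ + y₂) = ½×9.81×0.0763×0.519×0.595 = 0.116.
q = √0.116 = 0.340 m²/s.

q = 0.340 m²/s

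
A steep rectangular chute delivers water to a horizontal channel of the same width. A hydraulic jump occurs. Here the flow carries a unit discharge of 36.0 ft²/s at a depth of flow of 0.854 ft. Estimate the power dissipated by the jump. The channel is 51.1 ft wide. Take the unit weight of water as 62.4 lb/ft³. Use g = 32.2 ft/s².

P = 3949 hp

V₁ = q/y₁ = 36.0/0.854 = 42.2 ft/s. Fr₁ = V₁/√(g·y₁) = 42.2/√(32.2×0.854) = 8.04.
Sequent-depth ratio: y₂/y₁ = ½[√(1 + 8Fr₁²) − 1] = ½[√518.0 − 1] = 10.9.
y₂ = 10.9 × 0.854 = 9.29 ft.
V₂ = q/y₂ = 36.0/9.29 = 3.87 ft/s. E₁ = y₁ + V₁²/2g = 28.4 ft; E₂ = y₂ + V₂²/2g = 9.52 ft. ΔE = E₁ − E₂ = 18.9 ft.
Q = q·b = 36.0 × 51.1 = 1840 cfs. P = γ·Q·ΔE/550 = 62.4 × 1840 × 18.9 / 550 = 3949 hp.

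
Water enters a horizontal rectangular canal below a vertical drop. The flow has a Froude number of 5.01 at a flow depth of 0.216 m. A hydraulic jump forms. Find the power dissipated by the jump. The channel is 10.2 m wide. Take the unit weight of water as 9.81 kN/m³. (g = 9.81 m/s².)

P = 227 kW

Fr₁ = 5.01 (given).
Bélanger equation: y₂/y₁ = ½[√(1 + 8Fr₁²) − 1] = ½[√201.8 − 1] = 6.60.
y₂ = 6.60 × 0.216 = 1.43 m.
Head loss: ΔE = (y₂ − y₁)³/(4y₁y₂) = (1.43 − 0.216)³/(4×0.216×1.43) = 1.77/1.23 = 1.44 m.
V₁ = Fr₁·√(g·y₁) = 5.01×√(9.81×0.216) = 7.29 m/s; q = V₁·y₁ = 1.58 m²/s. Q = q·b = 1.58 × 10.2 = 16.1 m³/s. P = γ·Q·ΔE = 9.81 × 16.1 × 1.44 = 227 kW.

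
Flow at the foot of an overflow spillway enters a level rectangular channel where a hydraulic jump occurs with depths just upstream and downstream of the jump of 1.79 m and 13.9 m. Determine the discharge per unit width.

q = 43.8 m²/s

For a rectangular channel the momentum equation gives q² = ½·g·y₁·y₂·(y₁ + y₂) = ½×9.81×1.79×13.9×15.7 = 1915.
q = √1915 = 43.8 m²/s.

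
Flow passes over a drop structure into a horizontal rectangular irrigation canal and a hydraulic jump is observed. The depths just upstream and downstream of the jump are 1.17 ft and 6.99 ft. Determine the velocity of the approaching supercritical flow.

V₁ = 28.0 ft/s

For a rectangular channel the momentum equation gives q² = ½·g·y₁·y₂·(y₁ + y₂) = ½×32.2×1.17×6.99×8.16 = 1074.
q = √1074 = 32.8 ft²/s.
V₁ = q/y₁ = 32.8/1.17 = 28.0 ft/s.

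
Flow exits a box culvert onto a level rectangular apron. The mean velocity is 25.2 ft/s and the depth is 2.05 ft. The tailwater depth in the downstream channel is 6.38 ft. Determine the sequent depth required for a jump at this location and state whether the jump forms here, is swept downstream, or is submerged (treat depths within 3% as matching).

y₂ = 8.03 ft; the jump is swept downstream

Fr₁ = V₁/√(g·y₁) = 25.2/√(32.2×2.05) = 3.10.
From the momentum equation for a rectangular channel, y₂/y₁ = ½[√(1 + 8Fr₁²) − 1] = ½[√77.96 − 1] = 3.91.
y₂ = 3.91 × 2.05 = 8.03 ft.
Tailwater y_tw = 6.38 ft: y_tw < y₂, so the jump is swept downstream.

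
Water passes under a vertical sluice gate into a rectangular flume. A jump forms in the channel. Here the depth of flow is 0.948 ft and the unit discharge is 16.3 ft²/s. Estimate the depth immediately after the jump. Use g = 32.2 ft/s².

V₁ = q/y₁ = 16.3/0.948 = 17.2 ft/s. Fr₁ = V₁/√(g·y₁) = 17.2/√(32.2×0.948) = 3.11.
Sequent-depth ratio: y₂/y₁ = ½[√(1 + 8Fr₁²) − 1] = ½[√78.48 − 1] = 3.93.
y₂ = 3.93 × 0.948 = 3.73 ft.

y₂ = 3.73 ft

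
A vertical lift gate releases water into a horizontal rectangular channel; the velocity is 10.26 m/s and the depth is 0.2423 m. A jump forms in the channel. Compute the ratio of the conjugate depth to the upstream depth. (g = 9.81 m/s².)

y₂/y₁ = 8.925

Fr₁ = V₁/√(g·y₁) = 10.26/√(9.81×0.2423) = 6.655.
Sequent-depth ratio: y₂/y₁ = ½[√(1 + 8Fr₁²) − 1] = ½[√355.29 − 1] = 8.925.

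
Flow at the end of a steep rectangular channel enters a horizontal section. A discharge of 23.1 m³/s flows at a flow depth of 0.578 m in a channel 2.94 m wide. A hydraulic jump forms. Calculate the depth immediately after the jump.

q = Q/b = 23.1/2.94 = 7.86 m²/s; V₁ = q/y₁ = 13.6 m/s. Fr₁ = V₁/√(g·y₁) = 5.71.
Bélanger equation: y₂/y₁ = ½[√(1 + 8Fr₁²) − 1] = ½[√261.7 − 1] = 7.59.
y₂ = 7.59 × 0.578 = 4.39 m.

y₂ = 4.39 m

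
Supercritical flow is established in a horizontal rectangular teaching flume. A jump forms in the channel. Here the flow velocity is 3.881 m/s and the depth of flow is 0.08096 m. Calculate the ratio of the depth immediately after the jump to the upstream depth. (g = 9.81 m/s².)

y₂/y₁ = 5.679

Fr₁ = V₁/√(g·y₁) = 3.881/√(9.81×0.08096) = 4.355.
By Bélanger, y₂/y₁ = ½[√(1 + 8Fr₁²) − 1] = ½[√152.72 − 1] = 5.679.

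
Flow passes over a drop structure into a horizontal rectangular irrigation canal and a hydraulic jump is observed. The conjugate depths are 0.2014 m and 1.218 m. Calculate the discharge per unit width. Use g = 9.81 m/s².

For a rectangular channel the momentum equation gives q² = ½·g·y₁·y₂·(y₁ + y₂) = ½×9.81×0.2014×1.218×1.419 = 1.708.
q = √1.708 = 1.307 m²/s.

q = 1.307 m²/s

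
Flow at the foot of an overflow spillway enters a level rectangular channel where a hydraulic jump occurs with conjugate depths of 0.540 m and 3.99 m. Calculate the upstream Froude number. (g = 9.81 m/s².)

Fr₁ = 5.57

For a rectangular channel the momentum equation gives q² = ½·g·y₁·y₂·(y₁ + y₂) = ½×9.81×0.540×3.99×4.53 = 47.9.
q = √47.9 = 6.92 m²/s.
V₁ = q/y₁ = 12.8 m/s; Fr₁ = V₁/√(g·y₁) = 5.57.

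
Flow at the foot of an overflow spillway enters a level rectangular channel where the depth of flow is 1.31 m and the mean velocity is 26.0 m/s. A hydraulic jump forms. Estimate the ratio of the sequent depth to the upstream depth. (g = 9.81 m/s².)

Fr₁ = V₁/√(g·y₁) = 26.0/√(9.81×1.31) = 7.25.
By Bélanger, y₂/y₁ = ½[√(1 + 8Fr₁²) − 1] = ½[√421.8 − 1] = 9.77.

y₂/y₁ = 9.77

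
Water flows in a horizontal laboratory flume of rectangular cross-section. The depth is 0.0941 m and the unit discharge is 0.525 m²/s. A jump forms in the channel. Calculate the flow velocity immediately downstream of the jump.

V₂ = 0.722 m/s

V₁ = q/y₁ = 0.525/0.0941 = 5.58 m/s. Fr₁ = V₁/√(g·y₁) = 5.58/√(9.81×0.0941) = 5.81.
Bélanger equation: y₂/y₁ = ½[√(1 + 8Fr₁²) − 1] = ½[√270.8 − 1] = 7.73.
y₂ = 7.73 × 0.0941 = 0.727 m.
V₂ = q/y₂ = 0.525/0.727 = 0.722 m/s.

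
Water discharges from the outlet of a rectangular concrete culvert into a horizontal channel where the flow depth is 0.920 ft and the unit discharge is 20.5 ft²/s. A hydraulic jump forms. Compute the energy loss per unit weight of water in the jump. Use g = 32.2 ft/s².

V₁ = q/y₁ = 20.5/0.920 = 22.3 ft/s. Fr₁ = V₁/√(g·y₁) = 22.3/√(32.2×0.920) = 4.09.
Conjugate-depth relation: y₂/y₁ = ½[√(1 + 8Fr₁²) − 1] = ½[√135.1 − 1] = 5.31.
y₂ = 5.31 × 0.920 = 4.89 ft.
Head loss: ΔE = (y₂ − y₁)³/(4y₁y₂) = (4.89 − 0.920)³/(4×0.920×4.89) = 62.4/18.0 = 3.47 ft.

ΔE = 3.47 ft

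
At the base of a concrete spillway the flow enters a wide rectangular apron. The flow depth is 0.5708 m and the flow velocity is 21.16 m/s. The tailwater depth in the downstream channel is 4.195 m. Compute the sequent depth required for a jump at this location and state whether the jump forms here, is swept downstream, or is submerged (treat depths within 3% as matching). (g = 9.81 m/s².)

y₂ = 6.939 m; the jump is swept downstream

Fr₁ = V₁/√(g·y₁) = 21.16/√(9.81×0.5708) = 8.942.
Sequent-depth ratio: y₂/y₁ = ½[√(1 + 8Fr₁²) − 1] = ½[√640.69 − 1] = 12.16.
y₂ = 12.16 × 0.5708 = 6.939 m.
Tailwater y_tw = 4.195 m: y_tw < y₂, so the jump is swept downstream.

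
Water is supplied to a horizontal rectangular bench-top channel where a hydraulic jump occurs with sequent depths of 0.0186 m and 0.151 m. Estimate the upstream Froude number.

For a rectangular channel the momentum equation gives q² = ½·g·y₁·y₂·(y₁ + y₂) = ½×9.81×0.0186×0.151×0.170 = 0.00234.
q = √0.00234 = 0.0483 m²/s.
V₁ = q/y₁ = 2.60 m/s; Fr₁ = V₁/√(g·y₁) = 6.08.

Fr₁ = 6.08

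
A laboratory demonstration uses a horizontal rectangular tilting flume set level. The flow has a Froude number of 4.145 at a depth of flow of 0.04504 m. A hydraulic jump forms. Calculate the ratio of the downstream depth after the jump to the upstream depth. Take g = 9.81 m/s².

y₂/y₁ = 5.383

Fr₁ = 4.145 (given).
Bélanger equation: y₂/y₁ = ½[√(1 + 8Fr₁²) − 1] = ½[√138.45 − 1] = 5.383.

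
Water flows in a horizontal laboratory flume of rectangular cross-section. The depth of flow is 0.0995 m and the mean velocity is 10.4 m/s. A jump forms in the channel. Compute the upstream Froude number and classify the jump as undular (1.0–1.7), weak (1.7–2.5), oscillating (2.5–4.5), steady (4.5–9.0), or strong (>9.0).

Fr₁ = 10.5; strong jump

Fr₁ = V₁/√(g·y₁) = 10.4/√(9.81×0.0995) = 10.5.
Fr₁ = 10.5 lies in the strong range.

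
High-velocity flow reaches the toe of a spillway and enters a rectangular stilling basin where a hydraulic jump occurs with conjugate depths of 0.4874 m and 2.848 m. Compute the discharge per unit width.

q = 4.765 m²/s

For a rectangular channel the momentum equation gives q² = ½·g·y₁·y₂·(y₁ + y₂) = ½×9.81×0.4874×2.848×3.335 = 22.71.
q = √22.71 = 4.765 m²/s.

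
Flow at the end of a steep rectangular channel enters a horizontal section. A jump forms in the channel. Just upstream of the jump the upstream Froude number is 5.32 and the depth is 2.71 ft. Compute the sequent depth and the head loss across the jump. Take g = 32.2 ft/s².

y₂ = 19.1 ft; ΔE = 21.2 ft

Fr₁ = 5.32 (given).
Sequent-depth ratio: y₂/y₁ = ½[√(1 + 8Fr₁²) − 1] = ½[√227.4 − 1] = 7.04.
y₂ = 7.04 × 2.71 = 19.1 ft.
V₁ = Fr₁·√(g·y₁) = 5.32×√(32.2×2.71) = 49.7 ft/s; q = V₁·y₁ = 135 ft²/s. V₂ = q/y₂ = 135/19.1 = 7.06 ft/s. E₁ = y₁ + V₁²/2g = 41.1 ft; E₂ = y₂ + V₂²/2g = 19.9 ft. ΔE = E₁ − E₂ = 21.2 ft.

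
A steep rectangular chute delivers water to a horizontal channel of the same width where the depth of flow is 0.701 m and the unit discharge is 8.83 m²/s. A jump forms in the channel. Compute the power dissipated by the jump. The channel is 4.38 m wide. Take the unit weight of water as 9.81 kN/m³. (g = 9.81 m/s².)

V₁ = q/y₁ = 8.83/0.701 = 12.6 m/s. Fr₁ = V₁/√(g·y₁) = 12.6/√(9.81×0.701) = 4.80.
Bélanger equation: y₂/y₁ = ½[√(1 + 8Fr₁²) − 1] = ½[√185.6 − 1] = 6.31.
y₂ = 6.31 × 0.701 = 4.42 m.
Head loss: ΔE = (y₂ − y₁)³/(4y₁y₂) = (4.42 − 0.701)³/(4×0.701×4.42) = 51.6/12.4 = 4.16 m.
Q = q·b = 8.83 × 4.38 = 38.7 m³/s. P = γ·Q·ΔE = 9.81 × 38.7 × 4.16 = 1579 kW.

P = 1579 kW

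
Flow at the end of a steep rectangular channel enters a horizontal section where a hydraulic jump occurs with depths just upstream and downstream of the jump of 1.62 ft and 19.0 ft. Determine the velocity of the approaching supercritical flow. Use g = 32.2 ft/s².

For a rectangular channel the momentum equation gives q² = ½·g·y₁·y₂·(y₁ + y₂) = ½×32.2×1.62×19.0×20.6 = 10218.
q = √10218 = 101 ft²/s.
V₁ = q/y₁ = 101/1.62 = 62.4 ft/s.

V₁ = 62.4 ft/s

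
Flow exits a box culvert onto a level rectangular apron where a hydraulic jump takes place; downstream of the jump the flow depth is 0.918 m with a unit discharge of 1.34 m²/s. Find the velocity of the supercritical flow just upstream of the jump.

V₁ = 4.17 m/s

V₂ = q/y₂ = 1.34/0.918 = 1.46 m/s; Fr₂ = V₂/√(g·y₂) = 0.486.
From the momentum equation (using Fr₂), y₁/y₂ = ½[√(1 + 8Fr₂²) − 1] = ½[√2.893 − 1] = 0.350.
y₁ = 0.350 × 0.918 = 0.322 m.
V₁ = q/y₁ = 1.34/0.322 = 4.17 m/s.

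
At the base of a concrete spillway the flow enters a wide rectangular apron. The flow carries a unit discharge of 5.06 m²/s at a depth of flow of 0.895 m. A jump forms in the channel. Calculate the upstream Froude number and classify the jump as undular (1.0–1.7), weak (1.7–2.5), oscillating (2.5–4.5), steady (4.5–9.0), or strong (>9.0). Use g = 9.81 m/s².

Fr₁ = 1.91; weak jump

V₁ = q/y₁ = 5.06/0.895 = 5.65 m/s. Fr₁ = V₁/√(g·y₁) = 5.65/√(9.81×0.895) = 1.91.
Fr₁ = 1.91 lies in the weak range.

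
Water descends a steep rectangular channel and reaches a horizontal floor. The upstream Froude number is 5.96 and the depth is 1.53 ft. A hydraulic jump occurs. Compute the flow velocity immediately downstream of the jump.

V₂ = 5.27 ft/s

Fr₁ = 5.96 (given).
From the momentum equation for a rectangular channel, y₂/y₁ = ½[√(1 + 8Fr₁²) − 1] = ½[√285.2 − 1] = 7.94.
y₂ = 7.94 × 1.53 = 12.2 ft.
V₁ = Fr₁·√(g·y₁) = 5.96×√(32.2×1.53) = 41.8 ft/s; q = V₁·y₁ = 64.0 ft²/s.
V₂ = q/y₂ = 64.0/12.2 = 5.27 ft/s.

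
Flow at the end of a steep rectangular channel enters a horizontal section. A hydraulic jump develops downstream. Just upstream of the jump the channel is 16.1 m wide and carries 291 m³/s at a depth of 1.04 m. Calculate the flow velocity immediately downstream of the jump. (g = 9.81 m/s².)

V₂ = 2.41 m/s

q = Q/b = 291/16.1 = 18.1 m²/s; V₁ = q/y₁ = 17.4 m/s. Fr₁ = V₁/√(g·y₁) = 5.44.
From the momentum equation for a rectangular channel, y₂/y₁ = ½[√(1 + 8Fr₁²) − 1] = ½[√237.8 − 1] = 7.21.
y₂ = 7.21 × 1.04 = 7.50 m.
V₂ = q/y₂ = 18.1/7.50 = 2.41 m/s.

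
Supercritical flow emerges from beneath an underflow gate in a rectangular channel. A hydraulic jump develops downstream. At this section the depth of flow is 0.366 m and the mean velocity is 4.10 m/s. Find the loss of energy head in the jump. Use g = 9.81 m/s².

ΔE = 0.144 m

Fr₁ = V₁/√(g·y₁) = 4.10/√(9.81×0.366) = 2.16.
Bélanger equation: y₂/y₁ = ½[√(1 + 8Fr₁²) − 1] = ½[√38.45 − 1] = 2.60.
y₂ = 2.60 × 0.366 = 0.952 m.
q = V₁·y₁ = 4.10 × 0.366 = 1.50 m²/s. V₂ = q/y₂ = 1.50/0.952 = 1.58 m/s. E₁ = y₁ + V₁²/2g = 1.22 m; E₂ = y₂ + V₂²/2g = 1.08 m. ΔE = E₁ − E₂ = 0.144 m.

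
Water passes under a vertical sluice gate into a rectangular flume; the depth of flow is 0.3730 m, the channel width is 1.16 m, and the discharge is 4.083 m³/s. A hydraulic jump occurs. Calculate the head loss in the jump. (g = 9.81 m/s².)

q = Q/b = 4.083/1.16 = 3.520 m²/s; V₁ = q/y₁ = 9.437 m/s. Fr₁ = V₁/√(g·y₁) = 4.933.
Sequent-depth ratio: y₂/y₁ = ½[√(1 + 8Fr₁²) − 1] = ½[√195.69 − 1] = 6.494.
y₂ = 6.494 × 0.3730 = 2.422 m.
Head loss: ΔE = (y₂ − y₁)³/(4y₁y₂) = (2.422 − 0.3730)³/(4×0.3730×2.422) = 8.608/3.614 = 2.382 m.

ΔE = 2.382 m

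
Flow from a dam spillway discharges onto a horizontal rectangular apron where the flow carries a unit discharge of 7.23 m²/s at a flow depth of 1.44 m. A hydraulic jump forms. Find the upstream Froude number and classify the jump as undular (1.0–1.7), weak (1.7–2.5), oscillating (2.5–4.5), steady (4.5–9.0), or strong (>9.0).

Fr₁ = 1.34; undular jump

V₁ = q/y₁ = 7.23/1.44 = 5.02 m/s. Fr₁ = V₁/√(g·y₁) = 5.02/√(9.81×1.44) = 1.34.
Fr₁ = 1.34 lies in the undular range.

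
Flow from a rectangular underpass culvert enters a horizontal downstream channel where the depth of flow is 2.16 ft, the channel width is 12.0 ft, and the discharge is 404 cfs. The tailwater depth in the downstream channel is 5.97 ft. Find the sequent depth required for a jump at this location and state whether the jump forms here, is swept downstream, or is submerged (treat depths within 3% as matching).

q = Q/b = 404/12.0 = 33.7 ft²/s; V₁ = q/y₁ = 15.6 ft/s. Fr₁ = V₁/√(g·y₁) = 1.87.
From the momentum equation for a rectangular channel, y₂/y₁ = ½[√(1 + 8Fr₁²) − 1] = ½[√28.94 − 1] = 2.19.
y₂ = 2.19 × 2.16 = 4.73 ft.
Tailwater y_tw = 5.97 ft: y_tw > y₂, so the jump is submerged.

y₂ = 4.73 ft; the jump is submerged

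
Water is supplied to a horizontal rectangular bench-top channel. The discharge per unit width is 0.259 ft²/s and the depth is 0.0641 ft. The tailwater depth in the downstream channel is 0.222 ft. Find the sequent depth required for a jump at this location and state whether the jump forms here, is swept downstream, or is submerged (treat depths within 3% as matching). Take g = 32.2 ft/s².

y₂ = 0.225 ft; the jump forms here

V₁ = q/y₁ = 0.259/0.0641 = 4.04 ft/s. Fr₁ = V₁/√(g·y₁) = 4.04/√(32.2×0.0641) = 2.81.
By Bélanger, y₂/y₁ = ½[√(1 + 8Fr₁²) − 1] = ½[√64.28 − 1] = 3.51.
y₂ = 3.51 × 0.0641 = 0.225 ft.
Tailwater y_tw = 0.222 ft: y_tw ≈ y₂, so the jump forms here.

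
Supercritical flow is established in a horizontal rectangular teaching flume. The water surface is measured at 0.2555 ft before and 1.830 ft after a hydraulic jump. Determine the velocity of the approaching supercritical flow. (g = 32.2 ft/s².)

V₁ = 15.51 ft/s

For a rectangular channel the momentum equation gives q² = ½·g·y₁·y₂·(y₁ + y₂) = ½×32.2×0.2555×1.830×2.086 = 15.70.
q = √15.70 = 3.962 ft²/s.
V₁ = q/y₁ = 3.962/0.2555 = 15.51 ft/s.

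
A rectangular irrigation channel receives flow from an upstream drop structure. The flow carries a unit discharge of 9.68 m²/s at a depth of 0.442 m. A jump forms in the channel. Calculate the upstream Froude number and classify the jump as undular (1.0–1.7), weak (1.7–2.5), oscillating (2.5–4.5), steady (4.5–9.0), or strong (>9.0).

Fr₁ = 10.5; strong jump

V₁ = q/y₁ = 9.68/0.442 = 21.9 m/s. Fr₁ = V₁/√(g·y₁) = 21.9/√(9.81×0.442) = 10.5.
Fr₁ = 10.5 lies in the strong range.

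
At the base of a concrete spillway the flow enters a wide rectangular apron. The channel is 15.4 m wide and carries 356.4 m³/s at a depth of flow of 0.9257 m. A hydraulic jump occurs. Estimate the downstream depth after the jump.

y₂ = 10.41 m

q = Q/b = 356.4/15.4 = 23.14 m²/s; V₁ = q/y₁ = 25.00 m/s. Fr₁ = V₁/√(g·y₁) = 8.296.
Bélanger equation: y₂/y₁ = ½[√(1 + 8Fr₁²) − 1] = ½[√551.61 − 1] = 11.24.
y₂ = 11.24 × 0.9257 = 10.41 m.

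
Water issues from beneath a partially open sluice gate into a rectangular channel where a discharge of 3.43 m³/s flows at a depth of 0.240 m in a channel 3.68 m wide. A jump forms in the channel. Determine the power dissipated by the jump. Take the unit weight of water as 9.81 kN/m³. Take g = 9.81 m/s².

q = Q/b = 3.43/3.68 = 0.932 m²/s; V₁ = q/y₁ = 3.88 m/s. Fr₁ = V₁/√(g·y₁) = 2.53.
Sequent-depth ratio: y₂/y₁ = ½[√(1 + 8Fr₁²) − 1] = ½[√52.25 − 1] = 3.11.
y₂ = 3.11 × 0.240 = 0.747 m.
Head loss: ΔE = (y₂ − y₁)³/(4y₁y₂) = (0.747 − 0.240)³/(4×0.240×0.747) = 0.131/0.718 = 0.182 m.
P = γ·Q·ΔE = 9.81 × 3.43 × 0.182 = 6.13 kW.

P = 6.13 kW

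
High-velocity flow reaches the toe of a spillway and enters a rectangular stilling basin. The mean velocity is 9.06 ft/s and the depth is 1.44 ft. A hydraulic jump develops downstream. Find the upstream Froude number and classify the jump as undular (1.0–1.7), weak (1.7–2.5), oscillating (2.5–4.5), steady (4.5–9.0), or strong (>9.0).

Fr₁ = V₁/√(g·y₁) = 9.06/√(32.2×1.44) = 1.33.
Fr₁ = 1.33 lies in the undular range.

Fr₁ = 1.33; undular jump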